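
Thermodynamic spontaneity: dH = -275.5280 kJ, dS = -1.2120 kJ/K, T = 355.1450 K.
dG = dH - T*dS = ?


T*dS = 355.1450 * -1.2120 = -430.4357 kJ
dG = -275.5280 + 430.4357 = 154.9077 kJ (non-spontaneous)

dG = 154.9077 kJ, non-spontaneous


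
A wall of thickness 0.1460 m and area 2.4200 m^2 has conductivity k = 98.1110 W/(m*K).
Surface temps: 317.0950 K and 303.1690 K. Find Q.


dT = 13.9260 K
Q = 98.1110 * 2.4200 * 13.9260 / 0.1460 = 22646.7874 W

22646.7874 W


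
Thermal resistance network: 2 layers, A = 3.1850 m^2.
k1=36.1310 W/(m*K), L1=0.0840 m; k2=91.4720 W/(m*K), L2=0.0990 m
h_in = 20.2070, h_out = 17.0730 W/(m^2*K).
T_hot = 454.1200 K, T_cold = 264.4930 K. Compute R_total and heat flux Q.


R_conv_in = 1/(20.2070*3.1850) = 0.0155
R_1 = 0.0840/(36.1310*3.1850) = 0.0007
R_2 = 0.0990/(91.4720*3.1850) = 0.0003
R_conv_out = 1/(17.0730*3.1850) = 0.0184
R_total = 0.0350 K/W
Q = 189.6270 / 0.0350 = 5418.3037 W

R_total = 0.0350 K/W, Q = 5418.3037 W


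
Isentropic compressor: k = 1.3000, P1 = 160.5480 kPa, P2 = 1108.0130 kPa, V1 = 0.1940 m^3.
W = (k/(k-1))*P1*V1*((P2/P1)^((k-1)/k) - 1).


(k-1)/k = 0.2308
(P2/P1)^exp = 1.5617
W = 4.3333 * 160.5480 * 0.1940 * (1.5617 - 1) = 75.8131 kJ

75.8131 kJ


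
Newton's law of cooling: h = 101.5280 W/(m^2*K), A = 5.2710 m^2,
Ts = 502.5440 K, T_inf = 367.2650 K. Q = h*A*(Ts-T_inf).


dT = 135.2790 K
Q = 101.5280 * 5.2710 * 135.2790 = 72395.1099 W

72395.1099 W


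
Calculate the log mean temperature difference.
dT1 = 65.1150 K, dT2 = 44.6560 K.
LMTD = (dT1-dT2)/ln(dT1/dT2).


dT1/dT2 = 1.4581
ln(dT1/dT2) = 0.3772
LMTD = 20.4590 / 0.3772 = 54.2440 K

54.2440 K


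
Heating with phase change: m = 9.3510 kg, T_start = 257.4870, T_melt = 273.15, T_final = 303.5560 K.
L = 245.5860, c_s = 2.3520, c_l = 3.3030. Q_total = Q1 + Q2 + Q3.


Q1 (sensible, solid) = 9.3510 * 2.3520 * 15.6630 = 344.4850 kJ
Q2 (latent) = 9.3510 * 245.5860 = 2296.4747 kJ
Q3 (sensible, liquid) = 9.3510 * 3.3030 * 30.4060 = 939.1304 kJ
Q_total = 3580.0901 kJ

3580.0901 kJ


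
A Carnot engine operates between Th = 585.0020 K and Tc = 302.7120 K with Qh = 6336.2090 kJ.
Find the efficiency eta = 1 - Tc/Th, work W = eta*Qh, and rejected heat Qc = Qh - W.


eta = 1 - 302.7120/585.0020 = 0.4825
W = 0.4825 * 6336.2090 = 3057.5082 kJ
Qc = 6336.2090 - 3057.5082 = 3278.7008 kJ

eta = 48.2545%, W = 3057.5082 kJ, Qc = 3278.7008 kJ


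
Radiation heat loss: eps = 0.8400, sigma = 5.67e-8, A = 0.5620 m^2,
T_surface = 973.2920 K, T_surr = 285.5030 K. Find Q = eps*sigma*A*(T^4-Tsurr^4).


T^4 = 8.9737e+11
Tsurr^4 = 6.6442e+09
Q = 0.8400 * 5.67e-8 * 0.5620 * 8.9073e+11 = 23842.0596 W

23842.0596 W


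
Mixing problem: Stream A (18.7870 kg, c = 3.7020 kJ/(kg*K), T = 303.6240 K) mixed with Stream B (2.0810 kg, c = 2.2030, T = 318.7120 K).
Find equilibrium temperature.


num = 22578.0065
den = 74.1339
Tf = 304.5570 K

304.5570 K


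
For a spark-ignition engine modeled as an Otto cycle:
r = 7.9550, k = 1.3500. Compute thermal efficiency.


r^(k-1) = 2.0664
eta = 1 - 1/2.0664 = 0.5161 = 51.6077%

51.6077%


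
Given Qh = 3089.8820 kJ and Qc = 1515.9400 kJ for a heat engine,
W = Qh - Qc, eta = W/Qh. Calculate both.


W = 3089.8820 - 1515.9400 = 1573.9420 kJ
eta = 1573.9420 / 3089.8820 = 0.5094 = 50.9386%

W = 1573.9420 kJ, eta = 50.9386%


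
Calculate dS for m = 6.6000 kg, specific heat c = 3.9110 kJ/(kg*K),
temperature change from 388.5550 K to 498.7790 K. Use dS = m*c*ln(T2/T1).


T2/T1 = 1.2837
ln(T2/T1) = 0.2497
dS = 6.6000 * 3.9110 * 0.2497 = 6.4461 kJ/K

6.4461 kJ/K


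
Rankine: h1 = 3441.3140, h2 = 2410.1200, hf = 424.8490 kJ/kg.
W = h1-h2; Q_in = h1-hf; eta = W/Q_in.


W = 1031.1940 kJ/kg
Q_in = 3016.4650 kJ/kg
eta = 0.3419 = 34.1855%

eta = 34.1855%


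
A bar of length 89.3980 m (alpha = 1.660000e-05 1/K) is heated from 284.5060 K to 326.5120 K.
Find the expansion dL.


dT = 42.0060 K
dL = 1.660000e-05 * 89.3980 * 42.0060 = 0.062337 m
L_final = 89.460337 m

dL = 0.062337 m


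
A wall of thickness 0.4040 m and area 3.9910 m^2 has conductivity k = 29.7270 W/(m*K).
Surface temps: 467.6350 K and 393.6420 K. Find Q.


dT = 73.9930 K
Q = 29.7270 * 3.9910 * 73.9930 / 0.4040 = 21729.1172 W

21729.1172 W


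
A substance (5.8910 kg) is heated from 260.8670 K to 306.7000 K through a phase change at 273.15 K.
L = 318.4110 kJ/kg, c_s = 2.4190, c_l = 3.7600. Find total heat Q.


Q1 (sensible, solid) = 5.8910 * 2.4190 * 12.2830 = 175.0368 kJ
Q2 (latent) = 5.8910 * 318.4110 = 1875.7592 kJ
Q3 (sensible, liquid) = 5.8910 * 3.7600 * 33.5500 = 743.1379 kJ
Q_total = 2793.9339 kJ

2793.9339 kJ


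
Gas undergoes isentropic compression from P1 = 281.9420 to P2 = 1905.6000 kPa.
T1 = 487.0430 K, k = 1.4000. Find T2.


(k-1)/k = 0.2857
(P2/P1)^exp = 1.7263
T2 = 487.0430 * 1.7263 = 840.7630 K

840.7630 K


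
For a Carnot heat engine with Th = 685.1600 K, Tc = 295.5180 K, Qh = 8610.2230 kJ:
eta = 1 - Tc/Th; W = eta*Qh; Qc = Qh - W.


eta = 1 - 295.5180/685.1600 = 0.5687
W = 0.5687 * 8610.2230 = 4896.5271 kJ
Qc = 8610.2230 - 4896.5271 = 3713.6959 kJ

eta = 56.8688%, W = 4896.5271 kJ, Qc = 3713.6959 kJ


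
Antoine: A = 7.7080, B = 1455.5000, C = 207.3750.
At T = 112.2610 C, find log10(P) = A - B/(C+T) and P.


C+T = 319.6360
B/(C+T) = 4.5536
log10(P) = 7.7080 - 4.5536 = 3.1544
P = 10^3.1544 = 1426.8646 mmHg

1426.8646 mmHg


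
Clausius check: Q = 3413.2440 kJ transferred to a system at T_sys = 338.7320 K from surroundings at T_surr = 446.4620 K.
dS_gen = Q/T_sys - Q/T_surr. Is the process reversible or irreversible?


dS_sys = 3413.2440/338.7320 = 10.0765 kJ/K
dS_surr = -3413.2440/446.4620 = -7.6451 kJ/K
dS_gen = 10.0765 - 7.6451 = 2.4314 kJ/K (irreversible)

dS_gen = 2.4314 kJ/K, irreversible


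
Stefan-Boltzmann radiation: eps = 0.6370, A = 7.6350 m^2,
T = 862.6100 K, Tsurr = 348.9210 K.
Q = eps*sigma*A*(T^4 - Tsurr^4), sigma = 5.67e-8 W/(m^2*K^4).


T^4 = 5.5368e+11
Tsurr^4 = 1.4822e+10
Q = 0.6370 * 5.67e-8 * 7.6350 * 5.3886e+11 = 148595.2463 W

148595.2463 W


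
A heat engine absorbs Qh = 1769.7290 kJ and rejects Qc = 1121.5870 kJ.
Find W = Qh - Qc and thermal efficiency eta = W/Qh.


W = 1769.7290 - 1121.5870 = 648.1420 kJ
eta = 648.1420 / 1769.7290 = 0.3662 = 36.6238%

W = 648.1420 kJ, eta = 36.6238%


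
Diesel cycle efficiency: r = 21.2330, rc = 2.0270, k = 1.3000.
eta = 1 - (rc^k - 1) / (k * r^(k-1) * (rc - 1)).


r^(k-1) = 2.5009
rc^k = 2.5056
eta = 0.5491 = 54.9091%

54.9091%


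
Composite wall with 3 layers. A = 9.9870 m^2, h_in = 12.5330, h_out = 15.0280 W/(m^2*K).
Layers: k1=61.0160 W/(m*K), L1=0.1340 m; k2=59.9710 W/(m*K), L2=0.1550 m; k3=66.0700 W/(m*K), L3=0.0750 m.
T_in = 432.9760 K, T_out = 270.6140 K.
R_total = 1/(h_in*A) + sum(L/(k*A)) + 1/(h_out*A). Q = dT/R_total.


R_conv_in = 1/(12.5330*9.9870) = 0.0080
R_1 = 0.1340/(61.0160*9.9870) = 0.0002
R_2 = 0.1550/(59.9710*9.9870) = 0.0003
R_3 = 0.0750/(66.0700*9.9870) = 0.0001
R_conv_out = 1/(15.0280*9.9870) = 0.0067
R_total = 0.0152 K/W
Q = 162.3620 / 0.0152 = 10650.4684 W

R_total = 0.0152 K/W, Q = 10650.4684 W


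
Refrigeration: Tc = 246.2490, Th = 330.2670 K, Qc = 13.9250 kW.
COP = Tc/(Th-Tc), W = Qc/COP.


COP = 246.2490 / 84.0180 = 2.9309
W = 13.9250 / 2.9309 = 4.7511 kW

COP = 2.9309, W = 4.7511 kW


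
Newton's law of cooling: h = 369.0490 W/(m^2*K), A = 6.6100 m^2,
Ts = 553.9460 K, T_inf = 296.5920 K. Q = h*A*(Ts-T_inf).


dT = 257.3540 K
Q = 369.0490 * 6.6100 * 257.3540 = 627792.9222 W

627792.9222 W


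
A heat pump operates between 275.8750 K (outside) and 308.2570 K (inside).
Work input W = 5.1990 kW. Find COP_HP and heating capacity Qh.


COP = 308.2570 / 32.3820 = 9.5194
Qh = 9.5194 * 5.1990 = 49.4913 kW

COP = 9.5194, Qh = 49.4913 kW


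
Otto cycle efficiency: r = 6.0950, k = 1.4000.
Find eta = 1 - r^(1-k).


r^(k-1) = 2.0606
eta = 1 - 1/2.0606 = 0.5147 = 51.4700%

51.4700%


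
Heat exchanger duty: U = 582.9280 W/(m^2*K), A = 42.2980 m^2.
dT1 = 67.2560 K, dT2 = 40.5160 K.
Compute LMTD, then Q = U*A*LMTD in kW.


LMTD = 52.7615 K
Q = 582.9280 * 42.2980 * 52.7615 = 1300923.0156 W = 1300.9230 kW

1300.9230 kW


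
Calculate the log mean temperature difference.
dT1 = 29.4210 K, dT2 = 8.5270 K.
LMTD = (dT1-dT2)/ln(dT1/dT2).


dT1/dT2 = 3.4503
ln(dT1/dT2) = 1.2385
LMTD = 20.8940 / 1.2385 = 16.8708 K

16.8708 K


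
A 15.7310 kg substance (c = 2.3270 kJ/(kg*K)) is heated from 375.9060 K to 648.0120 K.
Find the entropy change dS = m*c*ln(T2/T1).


T2/T1 = 1.7239
ln(T2/T1) = 0.5446
dS = 15.7310 * 2.3270 * 0.5446 = 19.9346 kJ/K

19.9346 kJ/K


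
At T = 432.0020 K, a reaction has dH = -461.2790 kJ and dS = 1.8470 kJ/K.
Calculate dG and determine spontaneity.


T*dS = 432.0020 * 1.8470 = 797.9077 kJ
dG = -461.2790 - 797.9077 = -1259.1867 kJ (spontaneous)

dG = -1259.1867 kJ, spontaneous


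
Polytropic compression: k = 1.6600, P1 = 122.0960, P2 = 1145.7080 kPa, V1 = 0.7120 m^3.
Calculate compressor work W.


(k-1)/k = 0.3976
(P2/P1)^exp = 2.4356
W = 2.5152 * 122.0960 * 0.7120 * (2.4356 - 1) = 313.8911 kJ

313.8911 kJ


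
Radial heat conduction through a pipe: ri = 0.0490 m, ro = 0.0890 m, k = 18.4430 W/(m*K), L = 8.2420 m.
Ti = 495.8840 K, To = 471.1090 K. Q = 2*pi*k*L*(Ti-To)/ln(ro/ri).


dT = 24.7750 K
ln(ro/ri) = 0.5968
Q = 2*pi*18.4430*8.2420*24.7750 / 0.5968 = 39647.6269 W

39647.6269 W


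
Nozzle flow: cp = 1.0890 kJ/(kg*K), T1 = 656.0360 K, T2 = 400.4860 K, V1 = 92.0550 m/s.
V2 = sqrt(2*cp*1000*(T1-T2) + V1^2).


dT = 255.5500 K
2*cp*1000*dT = 556587.9000
V1^2 = 8474.1230
V2 = sqrt(565062.0230) = 751.7061 m/s

751.7061 m/s


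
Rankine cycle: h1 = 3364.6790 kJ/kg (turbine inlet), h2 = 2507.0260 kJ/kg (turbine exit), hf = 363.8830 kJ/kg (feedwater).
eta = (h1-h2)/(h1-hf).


W = 857.6530 kJ/kg
Q_in = 3000.7960 kJ/kg
eta = 0.2858 = 28.5808%

eta = 28.5808%


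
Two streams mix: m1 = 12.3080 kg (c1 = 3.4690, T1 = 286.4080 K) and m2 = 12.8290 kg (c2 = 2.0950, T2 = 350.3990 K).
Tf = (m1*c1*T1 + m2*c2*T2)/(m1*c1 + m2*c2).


num = 21646.1935
den = 69.5732
Tf = 311.1283 K

311.1283 K


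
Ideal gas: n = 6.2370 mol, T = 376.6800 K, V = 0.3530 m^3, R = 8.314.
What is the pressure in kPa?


P = nRT/V = 6.2370 * 8.314 * 376.6800 / 0.3530
= 19532.5222 / 0.3530 = 55332.9240 Pa = 55.3329 kPa

55.3329 kPa


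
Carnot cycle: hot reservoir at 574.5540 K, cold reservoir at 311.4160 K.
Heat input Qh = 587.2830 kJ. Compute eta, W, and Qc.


eta = 1 - 311.4160/574.5540 = 0.4580
W = 0.4580 * 587.2830 = 268.9677 kJ
Qc = 587.2830 - 268.9677 = 318.3153 kJ

eta = 45.7987%, W = 268.9677 kJ, Qc = 318.3153 kJ


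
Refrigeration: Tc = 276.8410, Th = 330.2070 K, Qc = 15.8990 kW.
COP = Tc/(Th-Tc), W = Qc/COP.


COP = 276.8410 / 53.3660 = 5.1876
W = 15.8990 / 5.1876 = 3.0648 kW

COP = 5.1876, W = 3.0648 kW


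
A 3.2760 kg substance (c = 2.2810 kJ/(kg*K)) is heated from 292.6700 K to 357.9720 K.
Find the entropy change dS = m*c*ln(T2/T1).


T2/T1 = 1.2231
ln(T2/T1) = 0.2014
dS = 3.2760 * 2.2810 * 0.2014 = 1.5050 kJ/K

1.5050 kJ/K


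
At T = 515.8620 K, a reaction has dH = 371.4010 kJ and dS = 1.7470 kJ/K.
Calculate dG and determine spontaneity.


T*dS = 515.8620 * 1.7470 = 901.2109 kJ
dG = 371.4010 - 901.2109 = -529.8099 kJ (spontaneous)

dG = -529.8099 kJ, spontaneous


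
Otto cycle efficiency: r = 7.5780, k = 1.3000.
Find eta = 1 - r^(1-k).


r^(k-1) = 1.8360
eta = 1 - 1/1.8360 = 0.4553 = 45.5330%

45.5330%


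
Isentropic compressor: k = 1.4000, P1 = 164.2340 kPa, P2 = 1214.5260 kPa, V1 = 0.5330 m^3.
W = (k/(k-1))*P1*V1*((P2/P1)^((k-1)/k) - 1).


(k-1)/k = 0.2857
(P2/P1)^exp = 1.7712
W = 3.5000 * 164.2340 * 0.5330 * (1.7712 - 1) = 236.2817 kJ

236.2817 kJ


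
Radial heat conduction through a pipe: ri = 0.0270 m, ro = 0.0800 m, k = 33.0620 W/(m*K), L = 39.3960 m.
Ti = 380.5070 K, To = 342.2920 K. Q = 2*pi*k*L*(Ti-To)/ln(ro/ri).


dT = 38.2150 K
ln(ro/ri) = 1.0862
Q = 2*pi*33.0620*39.3960*38.2150 / 1.0862 = 287931.5631 W

287931.5631 W


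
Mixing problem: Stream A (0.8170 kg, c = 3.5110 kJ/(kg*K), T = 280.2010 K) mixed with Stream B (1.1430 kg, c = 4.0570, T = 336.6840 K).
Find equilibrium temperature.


num = 2365.0075
den = 7.5056
Tf = 315.0975 K

315.0975 K


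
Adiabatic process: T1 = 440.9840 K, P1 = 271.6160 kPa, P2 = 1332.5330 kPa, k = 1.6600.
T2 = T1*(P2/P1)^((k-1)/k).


(k-1)/k = 0.3976
(P2/P1)^exp = 1.8820
T2 = 440.9840 * 1.8820 = 829.9415 K

829.9415 K


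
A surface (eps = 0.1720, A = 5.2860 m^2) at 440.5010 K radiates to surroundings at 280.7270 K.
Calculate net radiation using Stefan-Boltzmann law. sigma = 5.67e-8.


T^4 = 3.7652e+10
Tsurr^4 = 6.2106e+09
Q = 0.1720 * 5.67e-8 * 5.2860 * 3.1441e+10 = 1620.8371 W

1620.8371 W


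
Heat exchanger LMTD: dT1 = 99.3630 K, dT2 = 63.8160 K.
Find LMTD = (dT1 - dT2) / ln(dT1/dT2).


dT1/dT2 = 1.5570
ln(dT1/dT2) = 0.4428
LMTD = 35.5470 / 0.4428 = 80.2822 K

80.2822 K


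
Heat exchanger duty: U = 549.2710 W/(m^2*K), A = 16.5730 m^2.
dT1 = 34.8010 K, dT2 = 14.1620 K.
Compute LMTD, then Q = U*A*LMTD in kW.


LMTD = 22.9556 K
Q = 549.2710 * 16.5730 * 22.9556 = 208966.3123 W = 208.9663 kW

208.9663 kW


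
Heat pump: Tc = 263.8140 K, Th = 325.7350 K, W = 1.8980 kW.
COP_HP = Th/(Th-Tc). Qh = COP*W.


COP = 325.7350 / 61.9210 = 5.2605
Qh = 5.2605 * 1.8980 = 9.9844 kW

COP = 5.2605, Qh = 9.9844 kW


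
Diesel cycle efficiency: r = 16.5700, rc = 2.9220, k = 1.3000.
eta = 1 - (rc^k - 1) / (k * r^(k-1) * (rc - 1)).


r^(k-1) = 2.3217
rc^k = 4.0307
eta = 0.4775 = 47.7538%

47.7538%


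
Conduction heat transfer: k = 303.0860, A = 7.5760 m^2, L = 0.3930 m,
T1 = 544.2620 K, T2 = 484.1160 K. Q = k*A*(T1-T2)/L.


dT = 60.1460 K
Q = 303.0860 * 7.5760 * 60.1460 / 0.3930 = 351414.7948 W

351414.7948 W


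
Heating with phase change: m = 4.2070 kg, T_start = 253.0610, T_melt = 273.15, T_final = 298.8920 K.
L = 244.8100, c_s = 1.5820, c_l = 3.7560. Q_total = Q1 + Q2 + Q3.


Q1 (sensible, solid) = 4.2070 * 1.5820 * 20.0890 = 133.7018 kJ
Q2 (latent) = 4.2070 * 244.8100 = 1029.9157 kJ
Q3 (sensible, liquid) = 4.2070 * 3.7560 * 25.7420 = 406.7620 kJ
Q_total = 1570.3795 kJ

1570.3795 kJ


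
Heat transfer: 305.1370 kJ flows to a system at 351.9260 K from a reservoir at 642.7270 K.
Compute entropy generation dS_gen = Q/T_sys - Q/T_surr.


dS_sys = 305.1370/351.9260 = 0.8670 kJ/K
dS_surr = -305.1370/642.7270 = -0.4748 kJ/K
dS_gen = 0.8670 - 0.4748 = 0.3923 kJ/K (irreversible)

dS_gen = 0.3923 kJ/K, irreversible


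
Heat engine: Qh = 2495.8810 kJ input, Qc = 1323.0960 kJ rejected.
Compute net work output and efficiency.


W = 2495.8810 - 1323.0960 = 1172.7850 kJ
eta = 1172.7850 / 2495.8810 = 0.4699 = 46.9888%

W = 1172.7850 kJ, eta = 46.9888%


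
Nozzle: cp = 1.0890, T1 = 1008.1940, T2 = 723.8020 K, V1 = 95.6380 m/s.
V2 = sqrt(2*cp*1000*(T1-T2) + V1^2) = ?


dT = 284.3920 K
2*cp*1000*dT = 619405.7760
V1^2 = 9146.6270
V2 = sqrt(628552.4030) = 792.8130 m/s

792.8130 m/s


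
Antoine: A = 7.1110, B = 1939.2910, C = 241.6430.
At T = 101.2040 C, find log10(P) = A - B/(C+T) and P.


C+T = 342.8470
B/(C+T) = 5.6564
log10(P) = 7.1110 - 5.6564 = 1.4546
P = 10^1.4546 = 28.4818 mmHg

28.4818 mmHg


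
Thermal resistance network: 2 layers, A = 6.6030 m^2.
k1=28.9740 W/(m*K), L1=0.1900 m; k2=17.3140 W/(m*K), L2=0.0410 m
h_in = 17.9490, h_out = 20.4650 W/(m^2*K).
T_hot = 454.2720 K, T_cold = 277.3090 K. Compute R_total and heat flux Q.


R_conv_in = 1/(17.9490*6.6030) = 0.0084
R_1 = 0.1900/(28.9740*6.6030) = 0.0010
R_2 = 0.0410/(17.3140*6.6030) = 0.0004
R_conv_out = 1/(20.4650*6.6030) = 0.0074
R_total = 0.0172 K/W
Q = 176.9630 / 0.0172 = 10294.7690 W

R_total = 0.0172 K/W, Q = 10294.7690 W


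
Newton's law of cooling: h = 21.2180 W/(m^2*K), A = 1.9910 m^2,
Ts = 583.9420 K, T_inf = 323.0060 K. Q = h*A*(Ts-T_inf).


dT = 260.9360 K
Q = 21.2180 * 1.9910 * 260.9360 = 11023.2512 W

11023.2512 W


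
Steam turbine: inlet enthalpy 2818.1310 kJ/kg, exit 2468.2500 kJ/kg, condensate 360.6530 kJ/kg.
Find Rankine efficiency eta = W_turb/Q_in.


W = 349.8810 kJ/kg
Q_in = 2457.4780 kJ/kg
eta = 0.1424 = 14.2374%

eta = 14.2374%


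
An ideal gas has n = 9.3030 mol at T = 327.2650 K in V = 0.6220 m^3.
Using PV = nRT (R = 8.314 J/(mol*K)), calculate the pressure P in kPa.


P = nRT/V = 9.3030 * 8.314 * 327.2650 / 0.6220
= 25312.3579 / 0.6220 = 40695.1092 Pa = 40.6951 kPa

40.6951 kPa


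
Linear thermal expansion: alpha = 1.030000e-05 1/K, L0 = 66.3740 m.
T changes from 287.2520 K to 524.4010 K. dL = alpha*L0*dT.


dT = 237.1490 K
dL = 1.030000e-05 * 66.3740 * 237.1490 = 0.162127 m
L_final = 66.536127 m

dL = 0.162127 m


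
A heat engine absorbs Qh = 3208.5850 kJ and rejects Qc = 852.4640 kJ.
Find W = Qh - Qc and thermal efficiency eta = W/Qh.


W = 3208.5850 - 852.4640 = 2356.1210 kJ
eta = 2356.1210 / 3208.5850 = 0.7343 = 73.4318%

W = 2356.1210 kJ, eta = 73.4318%


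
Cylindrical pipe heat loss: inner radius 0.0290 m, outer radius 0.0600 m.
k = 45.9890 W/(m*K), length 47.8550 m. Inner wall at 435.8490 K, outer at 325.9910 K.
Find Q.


dT = 109.8580 K
ln(ro/ri) = 0.7270
Q = 2*pi*45.9890*47.8550*109.8580 / 0.7270 = 2089437.1971 W

2089437.1971 W


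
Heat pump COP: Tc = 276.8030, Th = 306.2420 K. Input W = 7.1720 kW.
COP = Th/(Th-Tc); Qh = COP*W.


COP = 306.2420 / 29.4390 = 10.4026
Qh = 10.4026 * 7.1720 = 74.6074 kW

COP = 10.4026, Qh = 74.6074 kW


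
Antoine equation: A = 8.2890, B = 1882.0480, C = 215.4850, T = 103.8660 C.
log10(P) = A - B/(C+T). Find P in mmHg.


C+T = 319.3510
B/(C+T) = 5.8934
log10(P) = 8.2890 - 5.8934 = 2.3956
P = 10^2.3956 = 248.6838 mmHg

248.6838 mmHg


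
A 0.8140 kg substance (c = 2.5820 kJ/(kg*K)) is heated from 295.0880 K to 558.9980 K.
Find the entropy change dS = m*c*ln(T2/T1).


T2/T1 = 1.8943
ln(T2/T1) = 0.6389
dS = 0.8140 * 2.5820 * 0.6389 = 1.3427 kJ/K

1.3427 kJ/K


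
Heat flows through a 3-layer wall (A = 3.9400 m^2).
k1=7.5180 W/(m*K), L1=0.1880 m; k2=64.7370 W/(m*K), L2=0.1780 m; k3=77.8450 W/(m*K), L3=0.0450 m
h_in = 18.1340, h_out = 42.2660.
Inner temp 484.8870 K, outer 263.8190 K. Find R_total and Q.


R_conv_in = 1/(18.1340*3.9400) = 0.0140
R_1 = 0.1880/(7.5180*3.9400) = 0.0063
R_2 = 0.1780/(64.7370*3.9400) = 0.0007
R_3 = 0.0450/(77.8450*3.9400) = 0.0001
R_conv_out = 1/(42.2660*3.9400) = 0.0060
R_total = 0.0272 K/W
Q = 221.0680 / 0.0272 = 8129.6984 W

R_total = 0.0272 K/W, Q = 8129.6984 W


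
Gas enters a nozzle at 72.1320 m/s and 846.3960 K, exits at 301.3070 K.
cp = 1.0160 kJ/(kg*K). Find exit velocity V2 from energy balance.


dT = 545.0890 K
2*cp*1000*dT = 1107620.8480
V1^2 = 5203.0254
V2 = sqrt(1112823.8734) = 1054.9047 m/s

1054.9047 m/s


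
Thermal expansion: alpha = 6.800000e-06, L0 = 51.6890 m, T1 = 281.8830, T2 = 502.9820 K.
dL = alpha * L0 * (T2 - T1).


dT = 221.0990 K
dL = 6.800000e-06 * 51.6890 * 221.0990 = 0.077713 m
L_final = 51.766713 m

dL = 0.077713 m


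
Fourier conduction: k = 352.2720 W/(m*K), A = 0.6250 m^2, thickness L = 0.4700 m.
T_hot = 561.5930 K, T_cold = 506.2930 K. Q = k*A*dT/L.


dT = 55.3000 K
Q = 352.2720 * 0.6250 * 55.3000 / 0.4700 = 25905.1085 W

25905.1085 W


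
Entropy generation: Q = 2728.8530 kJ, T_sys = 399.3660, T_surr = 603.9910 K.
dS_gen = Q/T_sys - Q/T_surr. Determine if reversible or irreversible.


dS_sys = 2728.8530/399.3660 = 6.8330 kJ/K
dS_surr = -2728.8530/603.9910 = -4.5180 kJ/K
dS_gen = 6.8330 - 4.5180 = 2.3149 kJ/K (irreversible)

dS_gen = 2.3149 kJ/K, irreversible


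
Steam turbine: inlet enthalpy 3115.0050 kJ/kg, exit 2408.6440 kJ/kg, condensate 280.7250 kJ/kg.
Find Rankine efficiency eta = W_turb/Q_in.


W = 706.3610 kJ/kg
Q_in = 2834.2800 kJ/kg
eta = 0.2492 = 24.9221%

eta = 24.9221%


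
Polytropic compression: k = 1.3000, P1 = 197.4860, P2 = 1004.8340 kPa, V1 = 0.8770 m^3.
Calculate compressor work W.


(k-1)/k = 0.2308
(P2/P1)^exp = 1.4556
W = 4.3333 * 197.4860 * 0.8770 * (1.4556 - 1) = 341.9582 kJ

341.9582 kJ


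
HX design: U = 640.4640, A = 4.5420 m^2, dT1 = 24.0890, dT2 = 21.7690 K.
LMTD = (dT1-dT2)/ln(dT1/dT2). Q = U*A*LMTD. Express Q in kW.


LMTD = 22.9094 K
Q = 640.4640 * 4.5420 * 22.9094 = 66643.2301 W = 66.6432 kW

66.6432 kW


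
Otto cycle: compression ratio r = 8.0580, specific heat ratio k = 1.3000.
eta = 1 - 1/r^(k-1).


r^(k-1) = 1.8701
eta = 1 - 1/1.8701 = 0.4653 = 46.5273%

46.5273%


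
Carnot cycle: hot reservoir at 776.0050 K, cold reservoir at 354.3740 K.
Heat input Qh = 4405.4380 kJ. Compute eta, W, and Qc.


eta = 1 - 354.3740/776.0050 = 0.5433
W = 0.5433 * 4405.4380 = 2393.6305 kJ
Qc = 4405.4380 - 2393.6305 = 2011.8075 kJ

eta = 54.3335%, W = 2393.6305 kJ, Qc = 2011.8075 kJ


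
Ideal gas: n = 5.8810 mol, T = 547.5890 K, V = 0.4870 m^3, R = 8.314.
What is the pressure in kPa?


P = nRT/V = 5.8810 * 8.314 * 547.5890 / 0.4870
= 26774.1637 / 0.4870 = 54977.7489 Pa = 54.9777 kPa

54.9777 kPa


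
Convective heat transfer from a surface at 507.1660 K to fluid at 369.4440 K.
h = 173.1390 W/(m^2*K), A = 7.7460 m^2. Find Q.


dT = 137.7220 K
Q = 173.1390 * 7.7460 * 137.7220 = 184703.7523 W

184703.7523 W


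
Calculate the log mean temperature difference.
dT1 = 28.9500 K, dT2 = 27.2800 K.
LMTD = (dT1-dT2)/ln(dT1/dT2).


dT1/dT2 = 1.0612
ln(dT1/dT2) = 0.0594
LMTD = 1.6700 / 0.0594 = 28.1067 K

28.1067 K


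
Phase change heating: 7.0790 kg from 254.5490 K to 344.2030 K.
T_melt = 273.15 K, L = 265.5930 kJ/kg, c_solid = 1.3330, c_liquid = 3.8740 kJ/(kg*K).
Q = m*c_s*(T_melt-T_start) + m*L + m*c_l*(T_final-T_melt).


Q1 (sensible, solid) = 7.0790 * 1.3330 * 18.6010 = 175.5247 kJ
Q2 (latent) = 7.0790 * 265.5930 = 1880.1328 kJ
Q3 (sensible, liquid) = 7.0790 * 3.8740 * 71.0530 = 1948.5607 kJ
Q_total = 4004.2183 kJ

4004.2183 kJ


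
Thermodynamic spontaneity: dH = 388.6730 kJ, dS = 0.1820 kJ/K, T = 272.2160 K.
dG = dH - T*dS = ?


T*dS = 272.2160 * 0.1820 = 49.5433 kJ
dG = 388.6730 - 49.5433 = 339.1297 kJ (non-spontaneous)

dG = 339.1297 kJ, non-spontaneous


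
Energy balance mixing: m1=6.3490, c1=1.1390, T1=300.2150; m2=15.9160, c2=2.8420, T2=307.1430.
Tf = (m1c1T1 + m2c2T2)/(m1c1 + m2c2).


num = 16064.0909
den = 52.4648
Tf = 306.1881 K

306.1881 K


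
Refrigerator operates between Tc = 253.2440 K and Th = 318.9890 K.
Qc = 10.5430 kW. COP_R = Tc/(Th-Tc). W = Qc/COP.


COP = 253.2440 / 65.7450 = 3.8519
W = 10.5430 / 3.8519 = 2.7371 kW

COP = 3.8519, W = 2.7371 kW


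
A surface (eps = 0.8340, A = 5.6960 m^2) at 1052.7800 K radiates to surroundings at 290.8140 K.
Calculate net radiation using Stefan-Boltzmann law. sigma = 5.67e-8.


T^4 = 1.2284e+12
Tsurr^4 = 7.1526e+09
Q = 0.8340 * 5.67e-8 * 5.6960 * 1.2213e+12 = 328952.7464 W

328952.7464 W


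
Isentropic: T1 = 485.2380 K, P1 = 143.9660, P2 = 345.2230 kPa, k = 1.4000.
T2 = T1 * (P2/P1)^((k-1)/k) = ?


(k-1)/k = 0.2857
(P2/P1)^exp = 1.2839
T2 = 485.2380 * 1.2839 = 622.9891 K

622.9891 K


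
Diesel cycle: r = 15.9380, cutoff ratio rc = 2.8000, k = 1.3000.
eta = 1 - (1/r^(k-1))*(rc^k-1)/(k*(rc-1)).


r^(k-1) = 2.2947
rc^k = 3.8133
eta = 0.4761 = 47.6067%

47.6067%


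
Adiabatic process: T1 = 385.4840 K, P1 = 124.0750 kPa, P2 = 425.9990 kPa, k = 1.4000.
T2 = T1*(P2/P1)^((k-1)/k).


(k-1)/k = 0.2857
(P2/P1)^exp = 1.4225
T2 = 385.4840 * 1.4225 = 548.3659 K

548.3659 K


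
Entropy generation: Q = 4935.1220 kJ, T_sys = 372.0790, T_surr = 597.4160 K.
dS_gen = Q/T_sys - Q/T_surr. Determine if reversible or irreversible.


dS_sys = 4935.1220/372.0790 = 13.2636 kJ/K
dS_surr = -4935.1220/597.4160 = -8.2608 kJ/K
dS_gen = 13.2636 - 8.2608 = 5.0029 kJ/K (irreversible)

dS_gen = 5.0029 kJ/K, irreversible


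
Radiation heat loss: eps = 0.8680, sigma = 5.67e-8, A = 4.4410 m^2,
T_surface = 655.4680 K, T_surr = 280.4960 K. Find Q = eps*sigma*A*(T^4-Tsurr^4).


T^4 = 1.8459e+11
Tsurr^4 = 6.1902e+09
Q = 0.8680 * 5.67e-8 * 4.4410 * 1.7840e+11 = 38992.0063 W

38992.0063 W


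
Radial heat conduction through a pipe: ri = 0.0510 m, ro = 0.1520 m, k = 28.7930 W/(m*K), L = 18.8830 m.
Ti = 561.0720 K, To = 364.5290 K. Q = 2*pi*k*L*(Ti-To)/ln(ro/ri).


dT = 196.5430 K
ln(ro/ri) = 1.0921
Q = 2*pi*28.7930*18.8830*196.5430 / 1.0921 = 614824.1137 W

614824.1137 W


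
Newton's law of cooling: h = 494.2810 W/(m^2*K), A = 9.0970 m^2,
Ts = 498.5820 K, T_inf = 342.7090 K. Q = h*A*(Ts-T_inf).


dT = 155.8730 K
Q = 494.2810 * 9.0970 * 155.8730 = 700878.9319 W

700878.9319 W


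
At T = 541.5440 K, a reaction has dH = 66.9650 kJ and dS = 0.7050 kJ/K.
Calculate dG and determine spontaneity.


T*dS = 541.5440 * 0.7050 = 381.7885 kJ
dG = 66.9650 - 381.7885 = -314.8235 kJ (spontaneous)

dG = -314.8235 kJ, spontaneous


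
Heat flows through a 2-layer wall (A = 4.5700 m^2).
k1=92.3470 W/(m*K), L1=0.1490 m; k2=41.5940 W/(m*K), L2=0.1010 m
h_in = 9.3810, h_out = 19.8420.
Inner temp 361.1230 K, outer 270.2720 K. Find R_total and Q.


R_conv_in = 1/(9.3810*4.5700) = 0.0233
R_1 = 0.1490/(92.3470*4.5700) = 0.0004
R_2 = 0.1010/(41.5940*4.5700) = 0.0005
R_conv_out = 1/(19.8420*4.5700) = 0.0110
R_total = 0.0352 K/W
Q = 90.8510 / 0.0352 = 2578.2007 W

R_total = 0.0352 K/W, Q = 2578.2007 W


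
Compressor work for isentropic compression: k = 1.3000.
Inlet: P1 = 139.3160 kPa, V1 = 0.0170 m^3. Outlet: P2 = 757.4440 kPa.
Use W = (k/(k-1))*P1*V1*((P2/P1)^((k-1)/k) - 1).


(k-1)/k = 0.2308
(P2/P1)^exp = 1.4781
W = 4.3333 * 139.3160 * 0.0170 * (1.4781 - 1) = 4.9064 kJ

4.9064 kJ


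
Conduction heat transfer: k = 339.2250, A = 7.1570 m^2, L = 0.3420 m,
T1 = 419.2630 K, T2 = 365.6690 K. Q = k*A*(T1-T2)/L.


dT = 53.5940 K
Q = 339.2250 * 7.1570 * 53.5940 / 0.3420 = 380459.9392 W

380459.9392 W


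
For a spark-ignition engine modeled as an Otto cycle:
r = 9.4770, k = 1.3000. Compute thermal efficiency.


r^(k-1) = 1.9634
eta = 1 - 1/1.9634 = 0.4907 = 49.0671%

49.0671%


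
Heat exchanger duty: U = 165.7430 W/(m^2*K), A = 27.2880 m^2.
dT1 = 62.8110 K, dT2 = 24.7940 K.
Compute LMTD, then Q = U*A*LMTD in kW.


LMTD = 40.8992 K
Q = 165.7430 * 27.2880 * 40.8992 = 184978.8270 W = 184.9788 kW

184.9788 kW


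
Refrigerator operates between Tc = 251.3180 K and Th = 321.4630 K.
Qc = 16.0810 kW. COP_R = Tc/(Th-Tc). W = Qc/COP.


COP = 251.3180 / 70.1450 = 3.5828
W = 16.0810 / 3.5828 = 4.4883 kW

COP = 3.5828, W = 4.4883 kW


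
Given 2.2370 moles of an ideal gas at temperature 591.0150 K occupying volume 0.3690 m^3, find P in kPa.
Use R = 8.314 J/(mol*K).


P = nRT/V = 2.2370 * 8.314 * 591.0150 / 0.3690
= 10991.9440 / 0.3690 = 29788.4662 Pa = 29.7885 kPa

29.7885 kPa


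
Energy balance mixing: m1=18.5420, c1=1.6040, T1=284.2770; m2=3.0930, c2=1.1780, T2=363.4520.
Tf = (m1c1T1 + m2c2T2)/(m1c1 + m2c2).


num = 9779.0439
den = 33.3849
Tf = 292.9180 K

292.9180 K


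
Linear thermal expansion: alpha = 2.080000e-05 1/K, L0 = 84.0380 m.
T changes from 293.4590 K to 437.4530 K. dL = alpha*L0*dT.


dT = 143.9940 K
dL = 2.080000e-05 * 84.0380 * 143.9940 = 0.251700 m
L_final = 84.289700 m

dL = 0.251700 m


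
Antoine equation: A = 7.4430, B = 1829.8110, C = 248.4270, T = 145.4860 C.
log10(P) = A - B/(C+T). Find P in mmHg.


C+T = 393.9130
B/(C+T) = 4.6452
log10(P) = 7.4430 - 4.6452 = 2.7978
P = 10^2.7978 = 627.7460 mmHg

627.7460 mmHg


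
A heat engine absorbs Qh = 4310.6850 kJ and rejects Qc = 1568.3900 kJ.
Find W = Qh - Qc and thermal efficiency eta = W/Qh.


W = 4310.6850 - 1568.3900 = 2742.2950 kJ
eta = 2742.2950 / 4310.6850 = 0.6362 = 63.6162%

W = 2742.2950 kJ, eta = 63.6162%


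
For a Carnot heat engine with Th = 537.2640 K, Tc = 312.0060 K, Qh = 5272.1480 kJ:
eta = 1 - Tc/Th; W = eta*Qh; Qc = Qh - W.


eta = 1 - 312.0060/537.2640 = 0.4193
W = 0.4193 * 5272.1480 = 2210.4468 kJ
Qc = 5272.1480 - 2210.4468 = 3061.7012 kJ

eta = 41.9269%, W = 2210.4468 kJ, Qc = 3061.7012 kJ


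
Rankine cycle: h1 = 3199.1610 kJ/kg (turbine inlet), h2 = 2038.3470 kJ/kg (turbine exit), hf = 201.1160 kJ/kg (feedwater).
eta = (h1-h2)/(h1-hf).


W = 1160.8140 kJ/kg
Q_in = 2998.0450 kJ/kg
eta = 0.3872 = 38.7190%

eta = 38.7190%


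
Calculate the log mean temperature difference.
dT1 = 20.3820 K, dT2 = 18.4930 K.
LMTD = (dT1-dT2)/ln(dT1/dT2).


dT1/dT2 = 1.1021
ln(dT1/dT2) = 0.0973
LMTD = 1.8890 / 0.0973 = 19.4222 K

19.4222 K


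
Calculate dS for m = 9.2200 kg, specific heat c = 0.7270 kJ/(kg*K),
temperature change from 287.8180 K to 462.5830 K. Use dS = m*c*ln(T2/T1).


T2/T1 = 1.6072
ln(T2/T1) = 0.4745
dS = 9.2200 * 0.7270 * 0.4745 = 3.1805 kJ/K

3.1805 kJ/K


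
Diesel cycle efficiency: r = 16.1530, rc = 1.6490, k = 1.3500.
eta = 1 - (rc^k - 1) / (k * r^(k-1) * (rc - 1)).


r^(k-1) = 2.6478
rc^k = 1.9645
eta = 0.5843 = 58.4255%

58.4255%


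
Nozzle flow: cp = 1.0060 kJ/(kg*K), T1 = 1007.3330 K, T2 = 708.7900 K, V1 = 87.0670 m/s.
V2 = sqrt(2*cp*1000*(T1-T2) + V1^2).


dT = 298.5430 K
2*cp*1000*dT = 600668.5160
V1^2 = 7580.6625
V2 = sqrt(608249.1785) = 779.9033 m/s

779.9033 m/s


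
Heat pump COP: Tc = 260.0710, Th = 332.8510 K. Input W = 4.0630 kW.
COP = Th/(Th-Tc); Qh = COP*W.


COP = 332.8510 / 72.7800 = 4.5734
Qh = 4.5734 * 4.0630 = 18.5817 kW

COP = 4.5734, Qh = 18.5817 kW


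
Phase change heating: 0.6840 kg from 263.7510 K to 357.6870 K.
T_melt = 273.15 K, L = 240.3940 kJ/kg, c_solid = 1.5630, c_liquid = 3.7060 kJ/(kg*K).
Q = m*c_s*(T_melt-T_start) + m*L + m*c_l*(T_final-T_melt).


Q1 (sensible, solid) = 0.6840 * 1.5630 * 9.3990 = 10.0484 kJ
Q2 (latent) = 0.6840 * 240.3940 = 164.4295 kJ
Q3 (sensible, liquid) = 0.6840 * 3.7060 * 84.5370 = 214.2932 kJ
Q_total = 388.7711 kJ

388.7711 kJ


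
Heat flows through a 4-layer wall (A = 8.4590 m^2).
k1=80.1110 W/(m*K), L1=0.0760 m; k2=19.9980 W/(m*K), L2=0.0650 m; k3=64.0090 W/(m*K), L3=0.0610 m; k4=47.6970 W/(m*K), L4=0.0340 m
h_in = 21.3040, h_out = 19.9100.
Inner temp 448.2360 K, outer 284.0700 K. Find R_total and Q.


R_conv_in = 1/(21.3040*8.4590) = 0.0055
R_1 = 0.0760/(80.1110*8.4590) = 0.0001
R_2 = 0.0650/(19.9980*8.4590) = 0.0004
R_3 = 0.0610/(64.0090*8.4590) = 0.0001
R_4 = 0.0340/(47.6970*8.4590) = 8.4269e-05
R_conv_out = 1/(19.9100*8.4590) = 0.0059
R_total = 0.0122 K/W
Q = 164.1660 / 0.0122 = 13478.3550 W

R_total = 0.0122 K/W, Q = 13478.3550 W


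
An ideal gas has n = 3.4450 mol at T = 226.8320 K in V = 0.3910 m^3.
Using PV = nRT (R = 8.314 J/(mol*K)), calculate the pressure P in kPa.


P = nRT/V = 3.4450 * 8.314 * 226.8320 / 0.3910
= 6496.8609 / 0.3910 = 16616.0125 Pa = 16.6160 kPa

16.6160 kPa


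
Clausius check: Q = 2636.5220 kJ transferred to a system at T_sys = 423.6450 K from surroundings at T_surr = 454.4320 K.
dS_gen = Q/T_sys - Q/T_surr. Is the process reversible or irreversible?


dS_sys = 2636.5220/423.6450 = 6.2234 kJ/K
dS_surr = -2636.5220/454.4320 = -5.8018 kJ/K
dS_gen = 6.2234 - 5.8018 = 0.4216 kJ/K (irreversible)

dS_gen = 0.4216 kJ/K, irreversible


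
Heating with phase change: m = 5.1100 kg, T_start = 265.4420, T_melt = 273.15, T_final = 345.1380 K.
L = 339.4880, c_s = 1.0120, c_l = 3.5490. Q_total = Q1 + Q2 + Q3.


Q1 (sensible, solid) = 5.1100 * 1.0120 * 7.7080 = 39.8605 kJ
Q2 (latent) = 5.1100 * 339.4880 = 1734.7837 kJ
Q3 (sensible, liquid) = 5.1100 * 3.5490 * 71.9880 = 1305.5305 kJ
Q_total = 3080.1747 kJ

3080.1747 kJ


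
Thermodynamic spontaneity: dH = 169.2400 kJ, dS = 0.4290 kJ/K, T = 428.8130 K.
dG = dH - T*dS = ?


T*dS = 428.8130 * 0.4290 = 183.9608 kJ
dG = 169.2400 - 183.9608 = -14.7208 kJ (spontaneous)

dG = -14.7208 kJ, spontaneous


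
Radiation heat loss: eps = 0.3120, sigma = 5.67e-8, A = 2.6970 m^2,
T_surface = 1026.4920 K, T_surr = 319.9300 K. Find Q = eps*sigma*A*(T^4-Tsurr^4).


T^4 = 1.1103e+12
Tsurr^4 = 1.0477e+10
Q = 0.3120 * 5.67e-8 * 2.6970 * 1.0998e+12 = 52471.4812 W

52471.4812 W


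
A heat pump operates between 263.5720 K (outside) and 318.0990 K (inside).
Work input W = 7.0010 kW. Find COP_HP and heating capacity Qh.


COP = 318.0990 / 54.5270 = 5.8338
Qh = 5.8338 * 7.0010 = 40.8424 kW

COP = 5.8338, Qh = 40.8424 kW


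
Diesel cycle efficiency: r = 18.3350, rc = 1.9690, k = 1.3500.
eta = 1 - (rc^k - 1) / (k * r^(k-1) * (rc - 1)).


r^(k-1) = 2.7679
rc^k = 2.4959
eta = 0.5869 = 58.6853%

58.6853%


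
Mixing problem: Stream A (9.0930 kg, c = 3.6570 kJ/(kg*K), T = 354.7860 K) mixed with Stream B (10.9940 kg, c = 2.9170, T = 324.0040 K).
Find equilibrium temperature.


num = 22188.3803
den = 65.3226
Tf = 339.6739 K

339.6739 K


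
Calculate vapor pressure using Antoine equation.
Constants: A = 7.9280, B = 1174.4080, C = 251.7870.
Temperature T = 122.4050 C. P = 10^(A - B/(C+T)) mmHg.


C+T = 374.1920
B/(C+T) = 3.1385
log10(P) = 7.9280 - 3.1385 = 4.7895
P = 10^4.7895 = 61586.1244 mmHg

61586.1244 mmHg


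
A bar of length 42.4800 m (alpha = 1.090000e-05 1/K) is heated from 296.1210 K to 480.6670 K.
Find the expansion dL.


dT = 184.5460 K
dL = 1.090000e-05 * 42.4800 * 184.5460 = 0.085451 m
L_final = 42.565451 m

dL = 0.085451 m


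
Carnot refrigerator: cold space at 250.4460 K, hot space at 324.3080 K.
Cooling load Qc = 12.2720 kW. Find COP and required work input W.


COP = 250.4460 / 73.8620 = 3.3907
W = 12.2720 / 3.3907 = 3.6193 kW

COP = 3.3907, W = 3.6193 kW


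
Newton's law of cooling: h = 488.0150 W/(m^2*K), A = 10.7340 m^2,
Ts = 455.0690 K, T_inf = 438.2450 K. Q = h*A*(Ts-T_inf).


dT = 16.8240 K
Q = 488.0150 * 10.7340 * 16.8240 = 88130.0510 W

88130.0510 W


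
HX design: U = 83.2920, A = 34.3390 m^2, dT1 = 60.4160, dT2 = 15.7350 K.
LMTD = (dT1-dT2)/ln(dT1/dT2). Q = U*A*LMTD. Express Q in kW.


LMTD = 33.2110 K
Q = 83.2920 * 34.3390 * 33.2110 = 94988.9810 W = 94.9890 kW

94.9890 kW


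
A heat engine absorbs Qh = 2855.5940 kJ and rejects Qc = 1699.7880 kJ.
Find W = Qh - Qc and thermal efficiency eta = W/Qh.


W = 2855.5940 - 1699.7880 = 1155.8060 kJ
eta = 1155.8060 / 2855.5940 = 0.4048 = 40.4752%

W = 1155.8060 kJ, eta = 40.4752%


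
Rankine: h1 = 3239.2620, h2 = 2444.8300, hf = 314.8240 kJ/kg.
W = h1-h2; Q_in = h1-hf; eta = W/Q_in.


W = 794.4320 kJ/kg
Q_in = 2924.4380 kJ/kg
eta = 0.2717 = 27.1653%

eta = 27.1653%


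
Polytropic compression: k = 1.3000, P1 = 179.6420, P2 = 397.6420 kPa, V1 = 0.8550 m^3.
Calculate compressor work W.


(k-1)/k = 0.2308
(P2/P1)^exp = 1.2013
W = 4.3333 * 179.6420 * 0.8550 * (1.2013 - 1) = 133.9494 kJ

133.9494 kJ


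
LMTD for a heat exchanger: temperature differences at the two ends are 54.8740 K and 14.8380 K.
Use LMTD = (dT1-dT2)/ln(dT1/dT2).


dT1/dT2 = 3.6982
ln(dT1/dT2) = 1.3078
LMTD = 40.0360 / 1.3078 = 30.6121 K

30.6121 K


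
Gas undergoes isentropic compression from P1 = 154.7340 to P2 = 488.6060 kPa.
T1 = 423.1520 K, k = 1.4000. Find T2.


(k-1)/k = 0.2857
(P2/P1)^exp = 1.3889
T2 = 423.1520 * 1.3889 = 587.7253 K

587.7253 K


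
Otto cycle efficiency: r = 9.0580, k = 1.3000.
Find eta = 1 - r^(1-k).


r^(k-1) = 1.9369
eta = 1 - 1/1.9369 = 0.4837 = 48.3714%

48.3714%


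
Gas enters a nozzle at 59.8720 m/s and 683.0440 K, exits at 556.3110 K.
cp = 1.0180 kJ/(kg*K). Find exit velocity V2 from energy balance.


dT = 126.7330 K
2*cp*1000*dT = 258028.3880
V1^2 = 3584.6564
V2 = sqrt(261613.0444) = 511.4812 m/s

511.4812 m/s


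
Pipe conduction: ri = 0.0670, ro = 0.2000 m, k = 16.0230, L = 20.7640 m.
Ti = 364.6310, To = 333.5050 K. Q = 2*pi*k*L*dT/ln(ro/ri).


dT = 31.1260 K
ln(ro/ri) = 1.0936
Q = 2*pi*16.0230*20.7640*31.1260 / 1.0936 = 59496.2653 W

59496.2653 W


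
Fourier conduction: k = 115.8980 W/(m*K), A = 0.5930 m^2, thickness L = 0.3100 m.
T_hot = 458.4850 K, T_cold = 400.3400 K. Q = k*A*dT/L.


dT = 58.1450 K
Q = 115.8980 * 0.5930 * 58.1450 / 0.3100 = 12890.8429 W

12890.8429 W


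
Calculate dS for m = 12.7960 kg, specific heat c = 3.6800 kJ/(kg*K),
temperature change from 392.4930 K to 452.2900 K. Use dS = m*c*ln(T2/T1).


T2/T1 = 1.1524
ln(T2/T1) = 0.1418
dS = 12.7960 * 3.6800 * 0.1418 = 6.6775 kJ/K

6.6775 kJ/K


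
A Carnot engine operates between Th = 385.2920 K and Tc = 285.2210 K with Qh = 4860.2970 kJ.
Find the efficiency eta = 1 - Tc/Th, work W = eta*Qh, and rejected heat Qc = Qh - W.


eta = 1 - 285.2210/385.2920 = 0.2597
W = 0.2597 * 4860.2970 = 1262.3537 kJ
Qc = 4860.2970 - 1262.3537 = 3597.9433 kJ

eta = 25.9728%, W = 1262.3537 kJ, Qc = 3597.9433 kJ


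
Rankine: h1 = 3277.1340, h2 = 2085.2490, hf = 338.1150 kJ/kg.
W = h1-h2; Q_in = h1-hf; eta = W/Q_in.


W = 1191.8850 kJ/kg
Q_in = 2939.0190 kJ/kg
eta = 0.4055 = 40.5538%

eta = 40.5538%


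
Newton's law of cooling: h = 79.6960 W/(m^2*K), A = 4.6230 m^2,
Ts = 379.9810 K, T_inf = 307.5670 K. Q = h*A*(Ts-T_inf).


dT = 72.4140 K
Q = 79.6960 * 4.6230 * 72.4140 = 26679.8237 W

26679.8237 W


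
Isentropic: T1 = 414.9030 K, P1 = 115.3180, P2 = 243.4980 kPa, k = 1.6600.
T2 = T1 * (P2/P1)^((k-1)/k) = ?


(k-1)/k = 0.3976
(P2/P1)^exp = 1.3460
T2 = 414.9030 * 1.3460 = 558.4750 K

558.4750 K


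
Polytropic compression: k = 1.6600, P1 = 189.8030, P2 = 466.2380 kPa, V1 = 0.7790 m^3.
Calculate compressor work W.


(k-1)/k = 0.3976
(P2/P1)^exp = 1.4295
W = 2.5152 * 189.8030 * 0.7790 * (1.4295 - 1) = 159.7197 kJ

159.7197 kJ


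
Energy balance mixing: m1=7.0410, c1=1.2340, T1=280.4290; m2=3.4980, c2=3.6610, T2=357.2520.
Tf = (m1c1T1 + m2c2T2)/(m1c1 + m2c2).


num = 7011.5664
den = 21.4948
Tf = 326.1987 K

326.1987 K


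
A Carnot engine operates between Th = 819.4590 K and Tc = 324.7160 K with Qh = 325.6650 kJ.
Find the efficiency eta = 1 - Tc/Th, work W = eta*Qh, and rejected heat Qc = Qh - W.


eta = 1 - 324.7160/819.4590 = 0.6037
W = 0.6037 * 325.6650 = 196.6181 kJ
Qc = 325.6650 - 196.6181 = 129.0469 kJ

eta = 60.3743%, W = 196.6181 kJ, Qc = 129.0469 kJ


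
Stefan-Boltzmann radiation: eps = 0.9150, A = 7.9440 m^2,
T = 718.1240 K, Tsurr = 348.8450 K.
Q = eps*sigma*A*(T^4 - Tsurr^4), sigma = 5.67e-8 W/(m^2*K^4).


T^4 = 2.6595e+11
Tsurr^4 = 1.4809e+10
Q = 0.9150 * 5.67e-8 * 7.9440 * 2.5114e+11 = 103504.3004 W

103504.3004 W


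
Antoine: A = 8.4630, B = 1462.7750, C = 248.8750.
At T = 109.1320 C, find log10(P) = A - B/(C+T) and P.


C+T = 358.0070
B/(C+T) = 4.0859
log10(P) = 8.4630 - 4.0859 = 4.3771
P = 10^4.3771 = 23829.5699 mmHg

23829.5699 mmHg


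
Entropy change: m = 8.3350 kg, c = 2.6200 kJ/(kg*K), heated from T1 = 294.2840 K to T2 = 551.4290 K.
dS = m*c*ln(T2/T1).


T2/T1 = 1.8738
ln(T2/T1) = 0.6280
dS = 8.3350 * 2.6200 * 0.6280 = 13.7134 kJ/K

13.7134 kJ/K


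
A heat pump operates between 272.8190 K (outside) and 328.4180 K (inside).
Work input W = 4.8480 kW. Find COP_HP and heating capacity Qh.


COP = 328.4180 / 55.5990 = 5.9069
Qh = 5.9069 * 4.8480 = 28.6367 kW

COP = 5.9069, Qh = 28.6367 kW


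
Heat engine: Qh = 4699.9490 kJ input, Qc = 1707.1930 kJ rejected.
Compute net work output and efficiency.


W = 4699.9490 - 1707.1930 = 2992.7560 kJ
eta = 2992.7560 / 4699.9490 = 0.6368 = 63.6764%

W = 2992.7560 kJ, eta = 63.6764%


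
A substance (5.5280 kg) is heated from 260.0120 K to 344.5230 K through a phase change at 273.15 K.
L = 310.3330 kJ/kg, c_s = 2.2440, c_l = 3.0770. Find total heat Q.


Q1 (sensible, solid) = 5.5280 * 2.2440 * 13.1380 = 162.9747 kJ
Q2 (latent) = 5.5280 * 310.3330 = 1715.5208 kJ
Q3 (sensible, liquid) = 5.5280 * 3.0770 * 71.3730 = 1214.0302 kJ
Q_total = 3092.5257 kJ

3092.5257 kJ


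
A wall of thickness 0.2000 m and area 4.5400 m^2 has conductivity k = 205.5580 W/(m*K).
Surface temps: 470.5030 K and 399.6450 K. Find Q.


dT = 70.8580 K
Q = 205.5580 * 4.5400 * 70.8580 / 0.2000 = 330635.2329 W

330635.2329 W


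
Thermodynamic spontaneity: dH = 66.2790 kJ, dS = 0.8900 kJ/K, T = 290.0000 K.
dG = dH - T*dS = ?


T*dS = 290.0000 * 0.8900 = 258.1000 kJ
dG = 66.2790 - 258.1000 = -191.8210 kJ (spontaneous)

dG = -191.8210 kJ, spontaneous
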